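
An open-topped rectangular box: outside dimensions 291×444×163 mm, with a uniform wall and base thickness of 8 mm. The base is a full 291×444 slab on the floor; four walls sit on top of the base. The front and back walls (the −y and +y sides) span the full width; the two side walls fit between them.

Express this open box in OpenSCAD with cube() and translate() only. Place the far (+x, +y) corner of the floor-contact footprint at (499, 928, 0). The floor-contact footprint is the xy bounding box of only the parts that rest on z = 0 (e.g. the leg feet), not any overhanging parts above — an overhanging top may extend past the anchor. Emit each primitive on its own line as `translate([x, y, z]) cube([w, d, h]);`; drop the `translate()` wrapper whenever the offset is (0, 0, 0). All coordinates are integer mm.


translate([208, 484, 0]) cube([291, 444, 8]);
translate([208, 484, 8]) cube([291, 8, 155]);
translate([208, 920, 8]) cube([291, 8, 155]);
translate([208, 492, 8]) cube([8, 428, 155]);
translate([491, 492, 8]) cube([8, 428, 155]);


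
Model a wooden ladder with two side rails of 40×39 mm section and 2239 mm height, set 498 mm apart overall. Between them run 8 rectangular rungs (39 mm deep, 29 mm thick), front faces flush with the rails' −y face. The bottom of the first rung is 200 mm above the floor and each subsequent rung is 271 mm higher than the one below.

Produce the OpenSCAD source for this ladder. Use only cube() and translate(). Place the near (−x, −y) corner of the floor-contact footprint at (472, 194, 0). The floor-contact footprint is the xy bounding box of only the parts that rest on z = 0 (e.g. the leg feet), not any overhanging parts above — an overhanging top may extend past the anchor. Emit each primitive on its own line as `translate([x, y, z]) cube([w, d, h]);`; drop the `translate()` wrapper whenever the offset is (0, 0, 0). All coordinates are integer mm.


// rung span = 498 - 2*40 = 418
// rung[k] z = 200 + k*271
translate([472, 194, 0]) cube([40, 39, 2239]);
translate([930, 194, 0]) cube([40, 39, 2239]);
translate([512, 194, 200]) cube([418, 39, 29]);
translate([512, 194, 471]) cube([418, 39, 29]);
translate([512, 194, 742]) cube([418, 39, 29]);
translate([512, 194, 1013]) cube([418, 39, 29]);
translate([512, 194, 1284]) cube([418, 39, 29]);
translate([512, 194, 1555]) cube([418, 39, 29]);
translate([512, 194, 1826]) cube([418, 39, 29]);
translate([512, 194, 2097]) cube([418, 39, 29]);


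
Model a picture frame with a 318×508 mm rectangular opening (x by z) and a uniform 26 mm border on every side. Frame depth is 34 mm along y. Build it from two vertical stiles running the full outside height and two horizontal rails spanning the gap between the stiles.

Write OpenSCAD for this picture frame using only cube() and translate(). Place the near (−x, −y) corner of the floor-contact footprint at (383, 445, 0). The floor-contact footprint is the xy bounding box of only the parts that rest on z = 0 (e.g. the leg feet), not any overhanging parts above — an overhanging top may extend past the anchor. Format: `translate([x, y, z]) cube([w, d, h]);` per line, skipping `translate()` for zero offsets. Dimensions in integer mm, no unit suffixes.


translate([383, 445, 0]) cube([26, 34, 560]);
translate([727, 445, 0]) cube([26, 34, 560]);
translate([409, 445, 0]) cube([318, 34, 26]);
translate([409, 445, 534]) cube([318, 34, 26]);


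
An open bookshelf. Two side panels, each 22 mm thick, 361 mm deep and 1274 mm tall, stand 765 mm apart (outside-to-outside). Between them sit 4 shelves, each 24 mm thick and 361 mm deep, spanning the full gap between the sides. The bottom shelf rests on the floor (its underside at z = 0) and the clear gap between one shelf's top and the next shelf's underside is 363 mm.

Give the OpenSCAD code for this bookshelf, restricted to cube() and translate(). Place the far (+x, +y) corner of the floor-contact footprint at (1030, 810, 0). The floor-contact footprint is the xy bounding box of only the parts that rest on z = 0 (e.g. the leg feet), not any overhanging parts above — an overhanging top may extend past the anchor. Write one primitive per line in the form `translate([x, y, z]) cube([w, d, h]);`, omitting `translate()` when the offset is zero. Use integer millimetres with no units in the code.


translate([265, 449, 0]) cube([22, 361, 1274]);
translate([1008, 449, 0]) cube([22, 361, 1274]);
translate([287, 449, 0]) cube([721, 361, 24]);
translate([287, 449, 387]) cube([721, 361, 24]);
translate([287, 449, 774]) cube([721, 361, 24]);
translate([287, 449, 1161]) cube([721, 361, 24]);


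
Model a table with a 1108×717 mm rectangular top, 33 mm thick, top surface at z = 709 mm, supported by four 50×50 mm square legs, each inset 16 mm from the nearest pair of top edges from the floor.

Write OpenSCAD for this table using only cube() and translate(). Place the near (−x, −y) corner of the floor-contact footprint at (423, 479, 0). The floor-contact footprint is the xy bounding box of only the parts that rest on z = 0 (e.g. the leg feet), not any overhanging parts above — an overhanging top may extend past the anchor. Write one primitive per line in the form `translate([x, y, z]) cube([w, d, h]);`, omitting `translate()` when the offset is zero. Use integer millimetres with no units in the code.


translate([407, 463, 676]) cube([1108, 717, 33]);
translate([423, 479, 0]) cube([50, 50, 676]);
translate([1449, 479, 0]) cube([50, 50, 676]);
translate([423, 1114, 0]) cube([50, 50, 676]);
translate([1449, 1114, 0]) cube([50, 50, 676]);


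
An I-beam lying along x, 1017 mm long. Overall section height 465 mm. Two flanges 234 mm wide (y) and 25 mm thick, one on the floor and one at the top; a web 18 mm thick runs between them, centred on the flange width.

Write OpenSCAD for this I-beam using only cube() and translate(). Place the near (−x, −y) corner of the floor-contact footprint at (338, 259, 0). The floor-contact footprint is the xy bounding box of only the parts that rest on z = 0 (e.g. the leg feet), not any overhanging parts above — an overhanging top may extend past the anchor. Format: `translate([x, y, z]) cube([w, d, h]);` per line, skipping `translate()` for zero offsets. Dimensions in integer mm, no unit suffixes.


translate([338, 259, 0]) cube([1017, 234, 25]);
translate([338, 367, 25]) cube([1017, 18, 415]);
translate([338, 259, 440]) cube([1017, 234, 25]);


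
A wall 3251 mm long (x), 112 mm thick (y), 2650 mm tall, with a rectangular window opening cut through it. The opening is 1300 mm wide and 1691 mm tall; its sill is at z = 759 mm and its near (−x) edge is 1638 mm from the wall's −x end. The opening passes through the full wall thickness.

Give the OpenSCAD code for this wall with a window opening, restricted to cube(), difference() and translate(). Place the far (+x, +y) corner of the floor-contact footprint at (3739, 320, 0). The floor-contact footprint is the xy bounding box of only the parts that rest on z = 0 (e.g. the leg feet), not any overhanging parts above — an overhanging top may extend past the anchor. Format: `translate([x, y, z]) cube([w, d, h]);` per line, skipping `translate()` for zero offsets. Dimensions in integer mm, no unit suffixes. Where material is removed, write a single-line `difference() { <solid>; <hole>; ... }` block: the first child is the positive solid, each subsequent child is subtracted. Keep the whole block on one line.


difference() { translate([488, 208, 0]) cube([3251, 112, 2650]); translate([2126, 208, 759]) cube([1300, 112, 1691]); }


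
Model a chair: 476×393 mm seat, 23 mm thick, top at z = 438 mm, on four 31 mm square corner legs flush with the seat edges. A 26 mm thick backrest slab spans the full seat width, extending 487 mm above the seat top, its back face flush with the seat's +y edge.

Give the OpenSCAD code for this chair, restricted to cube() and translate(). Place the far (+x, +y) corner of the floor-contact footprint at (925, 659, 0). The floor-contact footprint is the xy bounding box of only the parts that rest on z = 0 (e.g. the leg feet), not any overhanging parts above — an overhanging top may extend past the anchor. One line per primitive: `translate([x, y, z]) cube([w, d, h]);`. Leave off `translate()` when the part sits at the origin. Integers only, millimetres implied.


translate([449, 266, 415]) cube([476, 393, 23]);
translate([449, 266, 0]) cube([31, 31, 415]);
translate([894, 266, 0]) cube([31, 31, 415]);
translate([449, 628, 0]) cube([31, 31, 415]);
translate([894, 628, 0]) cube([31, 31, 415]);
translate([449, 633, 438]) cube([476, 26, 487]);


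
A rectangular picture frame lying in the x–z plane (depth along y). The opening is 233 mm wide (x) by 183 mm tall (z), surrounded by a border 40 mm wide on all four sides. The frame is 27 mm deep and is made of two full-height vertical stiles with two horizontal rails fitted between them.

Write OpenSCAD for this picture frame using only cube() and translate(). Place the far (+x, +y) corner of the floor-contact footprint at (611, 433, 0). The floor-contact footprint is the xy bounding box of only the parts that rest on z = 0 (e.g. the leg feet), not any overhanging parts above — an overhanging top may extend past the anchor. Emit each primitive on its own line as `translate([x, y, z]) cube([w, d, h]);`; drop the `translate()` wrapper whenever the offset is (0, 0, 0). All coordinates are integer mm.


translate([298, 406, 0]) cube([40, 27, 263]);
translate([571, 406, 0]) cube([40, 27, 263]);
translate([338, 406, 0]) cube([233, 27, 40]);
translate([338, 406, 223]) cube([233, 27, 40]);


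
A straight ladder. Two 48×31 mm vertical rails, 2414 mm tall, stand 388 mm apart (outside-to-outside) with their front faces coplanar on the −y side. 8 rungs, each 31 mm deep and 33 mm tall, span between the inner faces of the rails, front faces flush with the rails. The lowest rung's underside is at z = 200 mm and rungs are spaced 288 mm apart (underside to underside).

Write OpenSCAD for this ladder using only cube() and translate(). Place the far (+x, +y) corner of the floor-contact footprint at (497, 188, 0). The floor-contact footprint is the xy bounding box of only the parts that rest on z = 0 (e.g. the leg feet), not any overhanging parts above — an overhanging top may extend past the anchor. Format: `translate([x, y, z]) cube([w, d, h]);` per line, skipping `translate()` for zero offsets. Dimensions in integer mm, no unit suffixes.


translate([109, 157, 0]) cube([48, 31, 2414]);
translate([449, 157, 0]) cube([48, 31, 2414]);
translate([157, 157, 200]) cube([292, 31, 33]);
translate([157, 157, 488]) cube([292, 31, 33]);
translate([157, 157, 776]) cube([292, 31, 33]);
translate([157, 157, 1064]) cube([292, 31, 33]);
translate([157, 157, 1352]) cube([292, 31, 33]);
translate([157, 157, 1640]) cube([292, 31, 33]);
translate([157, 157, 1928]) cube([292, 31, 33]);
translate([157, 157, 2216]) cube([292, 31, 33]);


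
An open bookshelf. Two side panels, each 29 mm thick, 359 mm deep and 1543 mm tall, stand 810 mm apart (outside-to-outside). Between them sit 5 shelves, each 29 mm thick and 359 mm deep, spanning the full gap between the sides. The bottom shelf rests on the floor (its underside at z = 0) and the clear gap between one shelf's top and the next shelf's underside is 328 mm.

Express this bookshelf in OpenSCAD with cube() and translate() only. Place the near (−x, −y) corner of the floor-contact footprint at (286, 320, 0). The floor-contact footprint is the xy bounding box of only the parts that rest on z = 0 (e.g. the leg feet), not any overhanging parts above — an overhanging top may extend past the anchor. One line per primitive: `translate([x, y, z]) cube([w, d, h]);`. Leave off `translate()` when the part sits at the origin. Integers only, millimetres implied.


translate([286, 320, 0]) cube([29, 359, 1543]);
translate([1067, 320, 0]) cube([29, 359, 1543]);
translate([315, 320, 0]) cube([752, 359, 29]);
translate([315, 320, 357]) cube([752, 359, 29]);
translate([315, 320, 714]) cube([752, 359, 29]);
translate([315, 320, 1071]) cube([752, 359, 29]);
translate([315, 320, 1428]) cube([752, 359, 29]);


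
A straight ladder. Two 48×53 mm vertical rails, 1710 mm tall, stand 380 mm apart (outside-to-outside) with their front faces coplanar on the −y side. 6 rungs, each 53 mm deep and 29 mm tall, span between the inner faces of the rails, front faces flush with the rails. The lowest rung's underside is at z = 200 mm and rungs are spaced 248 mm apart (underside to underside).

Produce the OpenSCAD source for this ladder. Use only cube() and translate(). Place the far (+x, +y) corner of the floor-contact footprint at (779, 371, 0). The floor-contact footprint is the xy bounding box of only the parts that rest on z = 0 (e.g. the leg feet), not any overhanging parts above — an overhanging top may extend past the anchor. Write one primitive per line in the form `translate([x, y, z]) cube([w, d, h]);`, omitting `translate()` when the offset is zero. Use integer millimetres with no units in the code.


translate([399, 318, 0]) cube([48, 53, 1710]);
translate([731, 318, 0]) cube([48, 53, 1710]);
translate([447, 318, 200]) cube([284, 53, 29]);
translate([447, 318, 448]) cube([284, 53, 29]);
translate([447, 318, 696]) cube([284, 53, 29]);
translate([447, 318, 944]) cube([284, 53, 29]);
translate([447, 318, 1192]) cube([284, 53, 29]);
translate([447, 318, 1440]) cube([284, 53, 29]);


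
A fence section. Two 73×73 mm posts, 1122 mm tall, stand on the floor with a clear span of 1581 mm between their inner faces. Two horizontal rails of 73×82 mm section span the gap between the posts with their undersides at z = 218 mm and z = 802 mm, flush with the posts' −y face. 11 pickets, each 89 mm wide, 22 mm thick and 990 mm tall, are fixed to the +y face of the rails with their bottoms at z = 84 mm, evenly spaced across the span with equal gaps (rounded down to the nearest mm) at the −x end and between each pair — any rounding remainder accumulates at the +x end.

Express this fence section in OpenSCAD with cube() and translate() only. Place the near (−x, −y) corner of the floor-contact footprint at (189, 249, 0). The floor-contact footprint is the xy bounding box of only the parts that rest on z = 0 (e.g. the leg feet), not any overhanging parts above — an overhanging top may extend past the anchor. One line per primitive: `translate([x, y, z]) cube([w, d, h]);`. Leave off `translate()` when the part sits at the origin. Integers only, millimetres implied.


translate([189, 249, 0]) cube([73, 73, 1122]);
translate([1843, 249, 0]) cube([73, 73, 1122]);
translate([262, 249, 218]) cube([1581, 73, 82]);
translate([262, 249, 802]) cube([1581, 73, 82]);
translate([312, 322, 84]) cube([89, 22, 990]);
translate([451, 322, 84]) cube([89, 22, 990]);
translate([590, 322, 84]) cube([89, 22, 990]);
translate([729, 322, 84]) cube([89, 22, 990]);
translate([868, 322, 84]) cube([89, 22, 990]);
translate([1007, 322, 84]) cube([89, 22, 990]);
translate([1146, 322, 84]) cube([89, 22, 990]);
translate([1285, 322, 84]) cube([89, 22, 990]);
translate([1424, 322, 84]) cube([89, 22, 990]);
translate([1563, 322, 84]) cube([89, 22, 990]);
translate([1702, 322, 84]) cube([89, 22, 990]);


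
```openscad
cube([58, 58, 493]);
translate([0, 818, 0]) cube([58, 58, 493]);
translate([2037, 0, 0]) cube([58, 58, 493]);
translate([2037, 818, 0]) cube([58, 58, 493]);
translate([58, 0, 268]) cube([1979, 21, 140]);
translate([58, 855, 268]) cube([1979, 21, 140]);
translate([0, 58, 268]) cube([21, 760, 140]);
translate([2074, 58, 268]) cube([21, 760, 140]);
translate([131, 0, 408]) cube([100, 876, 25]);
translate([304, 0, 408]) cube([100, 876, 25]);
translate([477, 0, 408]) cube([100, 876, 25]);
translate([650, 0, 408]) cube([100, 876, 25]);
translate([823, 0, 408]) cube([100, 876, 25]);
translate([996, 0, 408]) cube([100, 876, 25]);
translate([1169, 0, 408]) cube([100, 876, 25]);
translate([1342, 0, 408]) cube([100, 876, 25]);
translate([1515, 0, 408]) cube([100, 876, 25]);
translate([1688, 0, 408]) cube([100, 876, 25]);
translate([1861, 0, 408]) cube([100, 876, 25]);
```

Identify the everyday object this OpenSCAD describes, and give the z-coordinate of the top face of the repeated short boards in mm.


A bed frame. The slat-top height is 433 mm.

Four posts, four rails, and a row of slats — a bed frame. Slats sit on the rails at z = 268 + 140 = 408; with slat thickness 25, the top is 433 mm.


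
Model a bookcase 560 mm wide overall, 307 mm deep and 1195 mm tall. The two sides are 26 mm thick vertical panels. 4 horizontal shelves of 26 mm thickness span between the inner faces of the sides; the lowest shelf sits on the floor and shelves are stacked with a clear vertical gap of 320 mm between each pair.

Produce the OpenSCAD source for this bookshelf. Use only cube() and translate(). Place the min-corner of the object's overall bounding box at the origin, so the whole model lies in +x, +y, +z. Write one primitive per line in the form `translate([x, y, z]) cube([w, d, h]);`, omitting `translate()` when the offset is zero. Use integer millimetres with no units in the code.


cube([26, 307, 1195]);
translate([534, 0, 0]) cube([26, 307, 1195]);
translate([26, 0, 0]) cube([508, 307, 26]);
translate([26, 0, 346]) cube([508, 307, 26]);
translate([26, 0, 692]) cube([508, 307, 26]);
translate([26, 0, 1038]) cube([508, 307, 26]);


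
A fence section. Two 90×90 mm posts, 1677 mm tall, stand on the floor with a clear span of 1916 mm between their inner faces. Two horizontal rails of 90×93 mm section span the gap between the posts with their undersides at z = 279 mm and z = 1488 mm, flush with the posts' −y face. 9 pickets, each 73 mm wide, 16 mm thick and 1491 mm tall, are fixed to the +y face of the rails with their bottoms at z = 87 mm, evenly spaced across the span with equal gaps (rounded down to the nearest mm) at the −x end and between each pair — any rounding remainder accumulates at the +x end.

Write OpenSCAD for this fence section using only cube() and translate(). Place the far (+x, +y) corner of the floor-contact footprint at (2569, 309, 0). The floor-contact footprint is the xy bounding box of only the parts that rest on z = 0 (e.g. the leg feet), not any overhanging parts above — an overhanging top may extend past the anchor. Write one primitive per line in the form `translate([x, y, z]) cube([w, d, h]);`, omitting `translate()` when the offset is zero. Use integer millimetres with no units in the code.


translate([473, 219, 0]) cube([90, 90, 1677]);
translate([2479, 219, 0]) cube([90, 90, 1677]);
translate([563, 219, 279]) cube([1916, 90, 93]);
translate([563, 219, 1488]) cube([1916, 90, 93]);
translate([688, 309, 87]) cube([73, 16, 1491]);
translate([886, 309, 87]) cube([73, 16, 1491]);
translate([1084, 309, 87]) cube([73, 16, 1491]);
translate([1282, 309, 87]) cube([73, 16, 1491]);
translate([1480, 309, 87]) cube([73, 16, 1491]);
translate([1678, 309, 87]) cube([73, 16, 1491]);
translate([1876, 309, 87]) cube([73, 16, 1491]);
translate([2074, 309, 87]) cube([73, 16, 1491]);
translate([2272, 309, 87]) cube([73, 16, 1491]);


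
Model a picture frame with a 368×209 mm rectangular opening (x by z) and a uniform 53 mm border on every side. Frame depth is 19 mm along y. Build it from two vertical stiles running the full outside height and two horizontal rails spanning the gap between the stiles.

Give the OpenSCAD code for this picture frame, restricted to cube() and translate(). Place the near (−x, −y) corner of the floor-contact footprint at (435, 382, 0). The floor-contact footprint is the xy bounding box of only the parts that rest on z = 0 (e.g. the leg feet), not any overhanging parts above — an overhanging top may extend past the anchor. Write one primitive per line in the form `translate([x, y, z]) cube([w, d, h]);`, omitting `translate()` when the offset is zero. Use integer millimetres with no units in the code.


translate([435, 382, 0]) cube([53, 19, 315]);
translate([856, 382, 0]) cube([53, 19, 315]);
translate([488, 382, 0]) cube([368, 19, 53]);
translate([488, 382, 262]) cube([368, 19, 53]);


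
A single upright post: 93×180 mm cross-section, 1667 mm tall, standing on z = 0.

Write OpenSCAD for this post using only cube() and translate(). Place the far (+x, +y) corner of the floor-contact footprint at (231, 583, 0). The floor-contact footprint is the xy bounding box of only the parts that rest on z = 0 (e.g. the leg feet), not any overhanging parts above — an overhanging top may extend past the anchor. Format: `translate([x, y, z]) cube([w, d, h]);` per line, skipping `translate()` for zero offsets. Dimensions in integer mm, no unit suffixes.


translate([138, 403, 0]) cube([93, 180, 1667]);


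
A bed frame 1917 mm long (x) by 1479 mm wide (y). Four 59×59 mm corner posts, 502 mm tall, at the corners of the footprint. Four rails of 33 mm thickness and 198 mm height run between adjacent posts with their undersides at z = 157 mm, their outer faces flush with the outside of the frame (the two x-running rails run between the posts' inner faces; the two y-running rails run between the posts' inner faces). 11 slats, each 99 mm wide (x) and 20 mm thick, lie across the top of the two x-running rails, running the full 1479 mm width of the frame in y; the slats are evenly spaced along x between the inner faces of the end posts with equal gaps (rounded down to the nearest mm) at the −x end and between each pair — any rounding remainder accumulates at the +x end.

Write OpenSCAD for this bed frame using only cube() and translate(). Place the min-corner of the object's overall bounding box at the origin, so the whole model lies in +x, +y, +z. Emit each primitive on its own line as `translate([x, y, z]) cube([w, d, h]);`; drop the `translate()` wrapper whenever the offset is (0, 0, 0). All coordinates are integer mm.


cube([59, 59, 502]);
translate([0, 1420, 0]) cube([59, 59, 502]);
translate([1858, 0, 0]) cube([59, 59, 502]);
translate([1858, 1420, 0]) cube([59, 59, 502]);
translate([59, 0, 157]) cube([1799, 33, 198]);
translate([59, 1446, 157]) cube([1799, 33, 198]);
translate([0, 59, 157]) cube([33, 1361, 198]);
translate([1884, 59, 157]) cube([33, 1361, 198]);
translate([118, 0, 355]) cube([99, 1479, 20]);
translate([276, 0, 355]) cube([99, 1479, 20]);
translate([434, 0, 355]) cube([99, 1479, 20]);
translate([592, 0, 355]) cube([99, 1479, 20]);
translate([750, 0, 355]) cube([99, 1479, 20]);
translate([908, 0, 355]) cube([99, 1479, 20]);
translate([1066, 0, 355]) cube([99, 1479, 20]);
translate([1224, 0, 355]) cube([99, 1479, 20]);
translate([1382, 0, 355]) cube([99, 1479, 20]);
translate([1540, 0, 355]) cube([99, 1479, 20]);
translate([1698, 0, 355]) cube([99, 1479, 20]);


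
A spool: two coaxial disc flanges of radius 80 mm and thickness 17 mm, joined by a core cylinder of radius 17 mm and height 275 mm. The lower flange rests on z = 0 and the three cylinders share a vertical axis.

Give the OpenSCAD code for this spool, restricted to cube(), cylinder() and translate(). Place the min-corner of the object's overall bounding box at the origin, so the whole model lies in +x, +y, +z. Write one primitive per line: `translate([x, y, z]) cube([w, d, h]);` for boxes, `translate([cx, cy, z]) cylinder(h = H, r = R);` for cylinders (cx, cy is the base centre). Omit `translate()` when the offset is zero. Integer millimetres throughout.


translate([80, 80, 0]) cylinder(h = 17, r = 80);
translate([80, 80, 17]) cylinder(h = 275, r = 17);
translate([80, 80, 292]) cylinder(h = 17, r = 80);


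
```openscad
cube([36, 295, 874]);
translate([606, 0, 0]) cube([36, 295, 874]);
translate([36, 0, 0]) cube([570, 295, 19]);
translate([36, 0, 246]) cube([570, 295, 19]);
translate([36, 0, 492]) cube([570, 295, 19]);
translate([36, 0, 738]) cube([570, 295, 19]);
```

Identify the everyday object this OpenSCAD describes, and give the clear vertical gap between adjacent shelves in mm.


A bookshelf. The clear shelf gap is 227 mm.

Two tall side panels with 4 horizontal boards between them — a bookshelf. The first two shelf undersides are at z = 0 and z = 246; with shelf thickness 19, the clear gap is 246 − 0 − 19 = 227 mm.


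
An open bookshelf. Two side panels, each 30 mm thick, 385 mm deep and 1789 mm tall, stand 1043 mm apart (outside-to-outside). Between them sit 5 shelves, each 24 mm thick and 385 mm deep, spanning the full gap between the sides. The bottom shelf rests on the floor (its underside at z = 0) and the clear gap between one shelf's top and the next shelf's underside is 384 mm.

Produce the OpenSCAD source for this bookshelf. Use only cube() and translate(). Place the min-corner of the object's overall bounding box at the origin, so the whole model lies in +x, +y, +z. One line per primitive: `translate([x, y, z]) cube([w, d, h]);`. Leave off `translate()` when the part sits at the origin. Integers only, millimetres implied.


cube([30, 385, 1789]);
translate([1013, 0, 0]) cube([30, 385, 1789]);
translate([30, 0, 0]) cube([983, 385, 24]);
translate([30, 0, 408]) cube([983, 385, 24]);
translate([30, 0, 816]) cube([983, 385, 24]);
translate([30, 0, 1224]) cube([983, 385, 24]);
translate([30, 0, 1632]) cube([983, 385, 24]);


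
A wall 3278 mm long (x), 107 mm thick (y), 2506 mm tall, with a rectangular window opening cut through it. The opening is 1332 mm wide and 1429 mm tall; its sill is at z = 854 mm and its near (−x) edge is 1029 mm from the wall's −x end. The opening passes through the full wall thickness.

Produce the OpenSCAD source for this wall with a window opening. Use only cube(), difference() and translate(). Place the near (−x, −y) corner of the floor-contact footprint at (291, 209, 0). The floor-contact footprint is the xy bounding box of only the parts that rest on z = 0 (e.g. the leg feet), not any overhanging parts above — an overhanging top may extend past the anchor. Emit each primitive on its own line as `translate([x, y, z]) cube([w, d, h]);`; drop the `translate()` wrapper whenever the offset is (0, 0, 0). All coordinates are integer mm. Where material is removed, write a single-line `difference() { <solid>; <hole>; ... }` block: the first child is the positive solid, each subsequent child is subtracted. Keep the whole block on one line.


difference() { translate([291, 209, 0]) cube([3278, 107, 2506]); translate([1320, 209, 854]) cube([1332, 107, 1429]); }


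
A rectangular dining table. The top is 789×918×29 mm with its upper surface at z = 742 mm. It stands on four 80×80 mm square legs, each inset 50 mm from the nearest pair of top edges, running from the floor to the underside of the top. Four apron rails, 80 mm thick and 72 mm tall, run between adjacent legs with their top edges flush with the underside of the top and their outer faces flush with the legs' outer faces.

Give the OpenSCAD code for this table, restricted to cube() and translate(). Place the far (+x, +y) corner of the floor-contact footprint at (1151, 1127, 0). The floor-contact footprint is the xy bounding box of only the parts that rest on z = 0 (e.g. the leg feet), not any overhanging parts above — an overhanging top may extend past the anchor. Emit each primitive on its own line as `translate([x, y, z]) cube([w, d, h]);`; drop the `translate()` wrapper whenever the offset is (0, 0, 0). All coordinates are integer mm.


translate([412, 259, 713]) cube([789, 918, 29]);
translate([462, 309, 0]) cube([80, 80, 713]);
translate([1071, 309, 0]) cube([80, 80, 713]);
translate([462, 1047, 0]) cube([80, 80, 713]);
translate([1071, 1047, 0]) cube([80, 80, 713]);
translate([542, 309, 641]) cube([529, 80, 72]);
translate([542, 1047, 641]) cube([529, 80, 72]);
translate([462, 389, 641]) cube([80, 658, 72]);
translate([1071, 389, 641]) cube([80, 658, 72]);


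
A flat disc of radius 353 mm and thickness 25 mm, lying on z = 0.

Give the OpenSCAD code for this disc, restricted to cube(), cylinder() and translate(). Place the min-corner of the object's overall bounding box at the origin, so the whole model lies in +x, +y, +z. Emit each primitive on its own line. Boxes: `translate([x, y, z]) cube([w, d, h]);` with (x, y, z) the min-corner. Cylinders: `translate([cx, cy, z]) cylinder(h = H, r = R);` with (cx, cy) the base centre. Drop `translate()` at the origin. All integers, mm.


translate([353, 353, 0]) cylinder(h = 25, r = 353);


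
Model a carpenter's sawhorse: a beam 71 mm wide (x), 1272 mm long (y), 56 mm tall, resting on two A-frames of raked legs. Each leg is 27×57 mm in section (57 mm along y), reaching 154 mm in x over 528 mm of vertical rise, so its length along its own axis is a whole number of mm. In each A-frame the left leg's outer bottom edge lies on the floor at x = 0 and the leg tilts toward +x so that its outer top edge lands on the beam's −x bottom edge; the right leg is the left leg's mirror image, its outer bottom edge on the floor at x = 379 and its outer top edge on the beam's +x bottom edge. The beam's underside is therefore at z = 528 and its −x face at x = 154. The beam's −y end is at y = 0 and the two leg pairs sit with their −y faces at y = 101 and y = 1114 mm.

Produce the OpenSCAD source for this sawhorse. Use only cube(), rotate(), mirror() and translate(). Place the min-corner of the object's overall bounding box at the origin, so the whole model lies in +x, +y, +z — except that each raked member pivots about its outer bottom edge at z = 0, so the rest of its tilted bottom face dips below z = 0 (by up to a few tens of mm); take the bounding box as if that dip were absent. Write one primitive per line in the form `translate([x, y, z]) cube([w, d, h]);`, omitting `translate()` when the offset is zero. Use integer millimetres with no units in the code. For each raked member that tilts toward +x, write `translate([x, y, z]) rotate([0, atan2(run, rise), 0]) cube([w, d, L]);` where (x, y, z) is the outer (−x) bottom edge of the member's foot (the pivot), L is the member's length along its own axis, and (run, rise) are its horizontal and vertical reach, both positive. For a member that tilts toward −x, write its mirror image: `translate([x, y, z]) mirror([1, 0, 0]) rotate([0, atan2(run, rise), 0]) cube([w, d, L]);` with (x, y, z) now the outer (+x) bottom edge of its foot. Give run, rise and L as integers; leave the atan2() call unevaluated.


translate([154, 0, 528]) cube([71, 1272, 56]);
translate([0, 101, 0]) rotate([0, atan2(154, 528), 0]) cube([27, 57, 550]);
translate([379, 101, 0]) mirror([1, 0, 0]) rotate([0, atan2(154, 528), 0]) cube([27, 57, 550]);
translate([0, 1114, 0]) rotate([0, atan2(154, 528), 0]) cube([27, 57, 550]);
translate([379, 1114, 0]) mirror([1, 0, 0]) rotate([0, atan2(154, 528), 0]) cube([27, 57, 550]);


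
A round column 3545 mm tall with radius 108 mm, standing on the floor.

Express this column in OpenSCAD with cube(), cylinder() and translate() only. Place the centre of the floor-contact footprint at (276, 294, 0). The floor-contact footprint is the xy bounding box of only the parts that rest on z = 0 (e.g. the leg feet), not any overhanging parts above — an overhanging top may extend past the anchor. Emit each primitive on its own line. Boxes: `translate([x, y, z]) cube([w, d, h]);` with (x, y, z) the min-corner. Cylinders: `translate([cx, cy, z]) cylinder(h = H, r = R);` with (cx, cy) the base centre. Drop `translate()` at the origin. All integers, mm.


translate([276, 294, 0]) cylinder(h = 3545, r = 108);


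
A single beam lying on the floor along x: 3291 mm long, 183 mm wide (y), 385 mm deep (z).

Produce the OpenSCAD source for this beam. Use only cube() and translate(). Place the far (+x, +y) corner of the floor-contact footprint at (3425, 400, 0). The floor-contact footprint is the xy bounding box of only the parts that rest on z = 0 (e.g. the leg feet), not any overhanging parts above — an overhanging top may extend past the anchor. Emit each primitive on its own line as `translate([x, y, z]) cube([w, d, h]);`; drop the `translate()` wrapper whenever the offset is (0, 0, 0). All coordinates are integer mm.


translate([134, 217, 0]) cube([3291, 183, 385]);


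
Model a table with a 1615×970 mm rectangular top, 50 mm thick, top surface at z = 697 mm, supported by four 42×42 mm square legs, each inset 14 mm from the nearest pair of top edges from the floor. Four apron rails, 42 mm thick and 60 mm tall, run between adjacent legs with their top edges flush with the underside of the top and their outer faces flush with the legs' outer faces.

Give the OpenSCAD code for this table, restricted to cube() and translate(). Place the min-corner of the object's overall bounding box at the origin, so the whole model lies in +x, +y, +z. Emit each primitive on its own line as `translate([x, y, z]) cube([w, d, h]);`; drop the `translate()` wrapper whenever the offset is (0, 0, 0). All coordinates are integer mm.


// leg_h = 697 - 50 = 647
// apron z = 647 - 60 = 587
translate([0, 0, 647]) cube([1615, 970, 50]);
translate([14, 14, 0]) cube([42, 42, 647]);
translate([1559, 14, 0]) cube([42, 42, 647]);
translate([14, 914, 0]) cube([42, 42, 647]);
translate([1559, 914, 0]) cube([42, 42, 647]);
translate([56, 14, 587]) cube([1503, 42, 60]);
translate([56, 914, 587]) cube([1503, 42, 60]);
translate([14, 56, 587]) cube([42, 858, 60]);
translate([1559, 56, 587]) cube([42, 858, 60]);


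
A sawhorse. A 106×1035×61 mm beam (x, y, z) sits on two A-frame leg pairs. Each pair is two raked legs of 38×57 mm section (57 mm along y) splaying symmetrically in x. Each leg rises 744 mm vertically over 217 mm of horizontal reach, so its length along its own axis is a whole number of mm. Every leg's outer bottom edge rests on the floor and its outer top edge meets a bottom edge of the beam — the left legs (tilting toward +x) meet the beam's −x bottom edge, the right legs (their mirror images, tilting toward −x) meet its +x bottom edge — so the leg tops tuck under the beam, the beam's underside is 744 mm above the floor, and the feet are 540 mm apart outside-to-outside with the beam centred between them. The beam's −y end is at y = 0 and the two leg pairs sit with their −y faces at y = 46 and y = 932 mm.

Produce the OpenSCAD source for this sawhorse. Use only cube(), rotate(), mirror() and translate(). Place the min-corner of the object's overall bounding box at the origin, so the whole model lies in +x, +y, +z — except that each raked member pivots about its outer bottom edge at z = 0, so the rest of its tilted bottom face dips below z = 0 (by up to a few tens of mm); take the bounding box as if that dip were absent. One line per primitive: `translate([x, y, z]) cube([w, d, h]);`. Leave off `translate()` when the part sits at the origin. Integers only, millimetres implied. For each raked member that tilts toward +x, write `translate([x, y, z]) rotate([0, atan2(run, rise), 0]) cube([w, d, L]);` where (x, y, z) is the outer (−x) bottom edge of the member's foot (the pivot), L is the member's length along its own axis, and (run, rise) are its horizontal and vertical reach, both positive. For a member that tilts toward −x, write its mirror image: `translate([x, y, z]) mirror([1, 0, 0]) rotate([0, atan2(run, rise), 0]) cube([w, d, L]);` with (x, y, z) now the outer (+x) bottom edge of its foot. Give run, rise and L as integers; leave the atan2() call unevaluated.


// leg length = √(217² + 744²) = 775
// right-leg outer foot x = 2·217 + 106 = 540
// beam min-corner = (217, 0, 744)
translate([217, 0, 744]) cube([106, 1035, 61]);
translate([0, 46, 0]) rotate([0, atan2(217, 744), 0]) cube([38, 57, 775]);
translate([540, 46, 0]) mirror([1, 0, 0]) rotate([0, atan2(217, 744), 0]) cube([38, 57, 775]);
translate([0, 932, 0]) rotate([0, atan2(217, 744), 0]) cube([38, 57, 775]);
translate([540, 932, 0]) mirror([1, 0, 0]) rotate([0, atan2(217, 744), 0]) cube([38, 57, 775]);


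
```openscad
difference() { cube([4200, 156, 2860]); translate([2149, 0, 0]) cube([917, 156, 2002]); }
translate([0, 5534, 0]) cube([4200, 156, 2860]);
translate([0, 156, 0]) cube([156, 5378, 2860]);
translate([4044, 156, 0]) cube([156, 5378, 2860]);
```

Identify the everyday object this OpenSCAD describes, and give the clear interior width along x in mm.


A single room. The interior width is 3888 mm.

Four walls enclosing a rectangle with a door in the front wall — a room. Outside width 4200 minus two 156 mm walls gives 3888 mm.


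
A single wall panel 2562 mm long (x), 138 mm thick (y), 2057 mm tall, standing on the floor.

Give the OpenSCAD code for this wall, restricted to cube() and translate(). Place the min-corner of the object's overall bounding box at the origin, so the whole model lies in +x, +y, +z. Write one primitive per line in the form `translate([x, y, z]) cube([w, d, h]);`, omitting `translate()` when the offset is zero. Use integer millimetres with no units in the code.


cube([2562, 138, 2057]);


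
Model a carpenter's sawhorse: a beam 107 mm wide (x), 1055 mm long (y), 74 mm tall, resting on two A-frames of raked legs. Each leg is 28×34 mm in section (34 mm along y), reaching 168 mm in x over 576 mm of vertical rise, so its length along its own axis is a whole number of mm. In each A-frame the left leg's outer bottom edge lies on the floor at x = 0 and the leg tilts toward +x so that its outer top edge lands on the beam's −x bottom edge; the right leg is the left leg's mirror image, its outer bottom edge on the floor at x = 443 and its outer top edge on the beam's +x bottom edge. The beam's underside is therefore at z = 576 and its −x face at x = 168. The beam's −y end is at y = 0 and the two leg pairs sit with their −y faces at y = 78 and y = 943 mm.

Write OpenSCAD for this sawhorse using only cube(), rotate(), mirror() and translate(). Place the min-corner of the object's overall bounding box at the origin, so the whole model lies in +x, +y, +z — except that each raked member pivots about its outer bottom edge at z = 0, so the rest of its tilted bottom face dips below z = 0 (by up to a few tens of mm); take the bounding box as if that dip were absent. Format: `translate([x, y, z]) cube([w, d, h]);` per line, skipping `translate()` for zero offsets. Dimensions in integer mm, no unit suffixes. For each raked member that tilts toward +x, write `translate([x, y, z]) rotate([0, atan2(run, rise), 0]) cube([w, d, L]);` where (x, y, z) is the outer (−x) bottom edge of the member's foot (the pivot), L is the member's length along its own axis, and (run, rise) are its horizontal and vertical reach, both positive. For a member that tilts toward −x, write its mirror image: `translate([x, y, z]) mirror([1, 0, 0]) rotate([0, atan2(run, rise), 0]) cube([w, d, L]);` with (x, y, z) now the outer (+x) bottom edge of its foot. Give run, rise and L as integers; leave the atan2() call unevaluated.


translate([168, 0, 576]) cube([107, 1055, 74]);
translate([0, 78, 0]) rotate([0, atan2(168, 576), 0]) cube([28, 34, 600]);
translate([443, 78, 0]) mirror([1, 0, 0]) rotate([0, atan2(168, 576), 0]) cube([28, 34, 600]);
translate([0, 943, 0]) rotate([0, atan2(168, 576), 0]) cube([28, 34, 600]);
translate([443, 943, 0]) mirror([1, 0, 0]) rotate([0, atan2(168, 576), 0]) cube([28, 34, 600]);


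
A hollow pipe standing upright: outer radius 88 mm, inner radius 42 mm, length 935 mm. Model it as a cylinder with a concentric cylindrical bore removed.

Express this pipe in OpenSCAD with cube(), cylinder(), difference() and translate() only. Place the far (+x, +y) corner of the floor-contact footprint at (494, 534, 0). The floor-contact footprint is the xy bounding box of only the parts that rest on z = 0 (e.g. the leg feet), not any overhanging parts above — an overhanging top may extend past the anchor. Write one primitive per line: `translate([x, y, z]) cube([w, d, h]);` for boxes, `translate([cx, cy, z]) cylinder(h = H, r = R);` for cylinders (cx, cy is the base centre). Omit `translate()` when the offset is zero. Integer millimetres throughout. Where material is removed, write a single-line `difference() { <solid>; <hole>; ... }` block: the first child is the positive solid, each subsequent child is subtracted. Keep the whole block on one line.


difference() { translate([406, 446, 0]) cylinder(h = 935, r = 88); translate([406, 446, 0]) cylinder(h = 935, r = 42); }
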